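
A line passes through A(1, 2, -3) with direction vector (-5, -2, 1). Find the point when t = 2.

P(t) = A + t·d
  = (1 + (-5)·2, 2 + (-2)·2, -3 + 1·2)
  = (1 - 10, 2 - 4, -3 + 2)
  = (-9, -2, -1)

(-9, -2, -1)


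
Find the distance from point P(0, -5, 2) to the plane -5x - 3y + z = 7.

distance = |a·x₀ + b·y₀ + c·z₀ - d| / √(a² + b² + c²)
  = |(-5)·0 + (-3)·(-5) + 1·2 - 7| / √((-5)² + (-3)² + 1²)
  = |0 + 15 + 2 - 7| / √(25 + 9 + 1)
  = |10| / √35
  = 10 / 5.916
  ≈ 1.69

1.69


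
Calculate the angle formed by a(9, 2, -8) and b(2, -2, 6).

a·b = 9·2 + 2·(-2) + (-8)·6 = 18 - 4 - 48 = -34
|a| = √(9² + 2² + (-8)²) = √149 ≈ 12.21
|b| = √(2² + (-2)² + 6²) = √44 ≈ 6.633
cos θ = (a·b)/(|a||b|) = -34/(12.21·6.633) ≈ -0.4199
θ = arccos(-0.4199) ≈ 114.8°

114.8°


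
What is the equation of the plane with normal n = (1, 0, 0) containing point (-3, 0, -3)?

The plane through P with normal n = (a, b, c) satisfies n·(r - P) = 0,
i.e. ax + by + cz = a·x₀ + b·y₀ + c·z₀.
d = 1·(-3) + 0·0 + 0·(-3)
  = -3 + 0 + 0
  = -3
Equation: x = -3

x = -3


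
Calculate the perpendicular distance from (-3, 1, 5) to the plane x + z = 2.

distance = |a·x₀ + b·y₀ + c·z₀ - d| / √(a² + b² + c²)
  = |1·(-3) + 0·1 + 1·5 - 2| / √(1² + 0² + 1²)
  = |-3 + 0 + 5 - 2| / √(1 + 0 + 1)
  = |0| / √2
  = 0 / 1.414
  ≈ 0

0


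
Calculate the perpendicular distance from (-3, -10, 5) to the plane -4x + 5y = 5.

distance = |a·x₀ + b·y₀ + c·z₀ - d| / √(a² + b² + c²)
  = |(-4)·(-3) + 5·(-10) + 0·5 - 5| / √((-4)² + 5² + 0²)
  = |12 - 50 + 0 - 5| / √(16 + 25 + 0)
  = |-43| / √41
  = 43 / 6.403
  ≈ 6.715

6.715


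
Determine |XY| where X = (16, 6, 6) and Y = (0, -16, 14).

d = √[(x₂-x₁)² + (y₂-y₁)² + (z₂-z₁)²]
  = √[(-16)² + (-22)² + 8²]
  = √[256 + 484 + 64]
  = √804
  ≈ 28.35

28.35


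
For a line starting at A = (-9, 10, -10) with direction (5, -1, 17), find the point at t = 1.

P(t) = A + t·d
  = (-9 + 5·1, 10 + (-1)·1, -10 + 17·1)
  = (-9 + 5, 10 - 1, -10 + 17)
  = (-4, 9, 7)

(-4, 9, 7)


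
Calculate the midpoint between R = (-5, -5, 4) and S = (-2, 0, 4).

M = ((x₁+x₂)/2, (y₁+y₂)/2, (z₁+z₂)/2)
  = ((-5 - 2)/2, (-5 + 0)/2, (4 + 4)/2)
  = (-7/2, -5/2, 8/2)
  = (-3.5, -2.5, 4)

(-3.5, -2.5, 4)


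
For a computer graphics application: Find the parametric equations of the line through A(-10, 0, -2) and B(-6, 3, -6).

Direction vector d = B - A = (-6 + 10, 3 + 0, -6 + 2) = (4, 3, -4)
Parametric form r = A + t·d:
x = -10 + 4t, y = 0 + 3t, z = -2 - 4t

x = -10 + 4t, y = 0 + 3t, z = -2 - 4t


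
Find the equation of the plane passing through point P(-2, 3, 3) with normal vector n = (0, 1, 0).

The plane through P with normal n = (a, b, c) satisfies n·(r - P) = 0,
i.e. ax + by + cz = a·x₀ + b·y₀ + c·z₀.
d = 0·(-2) + 1·3 + 0·3
  = 0 + 3 + 0
  = 3
Equation: y = 3

y = 3


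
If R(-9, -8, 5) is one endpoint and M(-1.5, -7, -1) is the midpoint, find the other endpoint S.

S = 2M - R
  = (2·(-1.5) - (-9), 2·(-7) - (-8), 2·(-1) - 5)
  = (-3 + 9, -14 + 8, -2 - 5)
  = (6, -6, -7)

(6, -6, -7)


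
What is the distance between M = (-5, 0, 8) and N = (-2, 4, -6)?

d = √[(x₂-x₁)² + (y₂-y₁)² + (z₂-z₁)²]
  = √[3² + 4² + (-14)²]
  = √[9 + 16 + 196]
  = √221
  ≈ 14.87

14.87


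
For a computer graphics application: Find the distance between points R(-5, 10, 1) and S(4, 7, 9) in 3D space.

d = √[(x₂-x₁)² + (y₂-y₁)² + (z₂-z₁)²]
  = √[9² + (-3)² + 8²]
  = √[81 + 9 + 64]
  = √154
  ≈ 12.41

12.41


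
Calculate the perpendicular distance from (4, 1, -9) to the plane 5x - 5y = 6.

distance = |a·x₀ + b·y₀ + c·z₀ - d| / √(a² + b² + c²)
  = |5·4 + (-5)·1 + 0·(-9) - 6| / √(5² + (-5)² + 0²)
  = |20 - 5 + 0 - 6| / √(25 + 25 + 0)
  = |9| / √50
  = 9 / 7.071
  ≈ 1.273

1.273


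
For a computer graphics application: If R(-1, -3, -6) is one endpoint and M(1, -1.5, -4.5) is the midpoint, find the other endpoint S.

S = 2M - R
  = (2·1 - (-1), 2·(-1.5) - (-3), 2·(-4.5) - (-6))
  = (2 + 1, -3 + 3, -9 + 6)
  = (3, 0, -3)

(3, 0, -3)


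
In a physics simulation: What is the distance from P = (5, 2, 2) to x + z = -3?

distance = |a·x₀ + b·y₀ + c·z₀ - d| / √(a² + b² + c²)
  = |1·5 + 0·2 + 1·2 - (-3)| / √(1² + 0² + 1²)
  = |5 + 0 + 2 + 3| / √(1 + 0 + 1)
  = |10| / √2
  = 10 / 1.414
  ≈ 7.071

7.071


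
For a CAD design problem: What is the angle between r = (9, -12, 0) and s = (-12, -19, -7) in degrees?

r·s = 9·(-12) + (-12)·(-19) + 0·(-7) = -108 + 228 + 0 = 120
|r| = √(9² + (-12)² + 0²) = √225 ≈ 15
|s| = √((-12)² + (-19)² + (-7)²) = √554 ≈ 23.54
cos θ = (r·s)/(|r||s|) = 120/(15·23.54) ≈ 0.3399
θ = arccos(0.3399) ≈ 70.13°

70.13°


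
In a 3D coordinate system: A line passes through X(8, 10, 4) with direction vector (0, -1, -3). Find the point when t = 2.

P(t) = X + t·d
  = (8 + 0·2, 10 + (-1)·2, 4 + (-3)·2)
  = (8 + 0, 10 - 2, 4 - 6)
  = (8, 8, -2)

(8, 8, -2)


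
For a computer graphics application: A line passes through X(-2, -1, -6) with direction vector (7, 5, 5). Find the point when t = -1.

P(t) = X + t·d
  = (-2 + 7·(-1), -1 + 5·(-1), -6 + 5·(-1))
  = (-2 - 7, -1 - 5, -6 - 5)
  = (-9, -6, -11)

(-9, -6, -11)


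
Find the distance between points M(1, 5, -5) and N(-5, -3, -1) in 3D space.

d = √[(x₂-x₁)² + (y₂-y₁)² + (z₂-z₁)²]
  = √[(-6)² + (-8)² + 4²]
  = √[36 + 64 + 16]
  = √116
  ≈ 10.77

10.77


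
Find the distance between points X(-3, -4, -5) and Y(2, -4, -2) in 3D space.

d = √[(x₂-x₁)² + (y₂-y₁)² + (z₂-z₁)²]
  = √[5² + 0² + 3²]
  = √[25 + 0 + 9]
  = √34
  ≈ 5.831

5.831


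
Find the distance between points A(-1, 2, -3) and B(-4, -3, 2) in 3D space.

d = √[(x₂-x₁)² + (y₂-y₁)² + (z₂-z₁)²]
  = √[(-3)² + (-5)² + 5²]
  = √[9 + 25 + 25]
  = √59
  ≈ 7.681

7.681


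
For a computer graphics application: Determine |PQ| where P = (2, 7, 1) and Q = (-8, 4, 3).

d = √[(x₂-x₁)² + (y₂-y₁)² + (z₂-z₁)²]
  = √[(-10)² + (-3)² + 2²]
  = √[100 + 9 + 4]
  = √113
  ≈ 10.63

10.63


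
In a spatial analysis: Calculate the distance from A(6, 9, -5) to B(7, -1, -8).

d = √[(x₂-x₁)² + (y₂-y₁)² + (z₂-z₁)²]
  = √[1² + (-10)² + (-3)²]
  = √[1 + 100 + 9]
  = √110
  ≈ 10.49

10.49


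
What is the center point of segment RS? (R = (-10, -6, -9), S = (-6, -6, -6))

M = ((x₁+x₂)/2, (y₁+y₂)/2, (z₁+z₂)/2)
  = ((-10 - 6)/2, (-6 - 6)/2, (-9 - 6)/2)
  = (-16/2, -12/2, -15/2)
  = (-8, -6, -7.5)

(-8, -6, -7.5)


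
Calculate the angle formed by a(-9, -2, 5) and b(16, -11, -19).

a·b = (-9)·16 + (-2)·(-11) + 5·(-19) = -144 + 22 - 95 = -217
|a| = √((-9)² + (-2)² + 5²) = √110 ≈ 10.49
|b| = √(16² + (-11)² + (-19)²) = √738 ≈ 27.17
cos θ = (a·b)/(|a||b|) = -217/(10.49·27.17) ≈ -0.7616
θ = arccos(-0.7616) ≈ 139.6°

139.6°


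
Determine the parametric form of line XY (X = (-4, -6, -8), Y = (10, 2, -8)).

Direction vector d = Y - X = (10 + 4, 2 + 6, -8 + 8) = (14, 8, 0)
Parametric form r = X + t·d:
x = -4 + 14t, y = -6 + 8t, z = -8

x = -4 + 14t, y = -6 + 8t, z = -8


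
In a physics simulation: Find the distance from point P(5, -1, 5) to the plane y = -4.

distance = |a·x₀ + b·y₀ + c·z₀ - d| / √(a² + b² + c²)
  = |0·5 + 1·(-1) + 0·5 - (-4)| / √(0² + 1² + 0²)
  = |0 - 1 + 0 + 4| / √(0 + 1 + 0)
  = |3| / √1
  = 3 / 1
  ≈ 3

3


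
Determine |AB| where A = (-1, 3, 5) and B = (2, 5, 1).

d = √[(x₂-x₁)² + (y₂-y₁)² + (z₂-z₁)²]
  = √[3² + 2² + (-4)²]
  = √[9 + 4 + 16]
  = √29
  ≈ 5.385

5.385


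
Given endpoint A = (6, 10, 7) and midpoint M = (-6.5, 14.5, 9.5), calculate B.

B = 2M - A
  = (2·(-6.5) - 6, 2·14.5 - 10, 2·9.5 - 7)
  = (-13 - 6, 29 - 10, 19 - 7)
  = (-19, 19, 12)

(-19, 19, 12)


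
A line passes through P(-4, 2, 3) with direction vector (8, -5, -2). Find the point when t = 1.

P(t) = P + t·d
  = (-4 + 8·1, 2 + (-5)·1, 3 + (-2)·1)
  = (-4 + 8, 2 - 5, 3 - 2)
  = (4, -3, 1)

(4, -3, 1)


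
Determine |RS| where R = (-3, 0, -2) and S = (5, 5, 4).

d = √[(x₂-x₁)² + (y₂-y₁)² + (z₂-z₁)²]
  = √[8² + 5² + 6²]
  = √[64 + 25 + 36]
  = √125
  ≈ 11.18

11.18


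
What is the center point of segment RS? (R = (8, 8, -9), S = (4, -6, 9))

M = ((x₁+x₂)/2, (y₁+y₂)/2, (z₁+z₂)/2)
  = ((8 + 4)/2, (8 - 6)/2, (-9 + 9)/2)
  = (12/2, 2/2, 0/2)
  = (6, 1, 0)

(6, 1, 0)


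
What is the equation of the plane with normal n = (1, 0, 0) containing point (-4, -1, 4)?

The plane through P with normal n = (a, b, c) satisfies n·(r - P) = 0,
i.e. ax + by + cz = a·x₀ + b·y₀ + c·z₀.
d = 1·(-4) + 0·(-1) + 0·4
  = -4 + 0 + 0
  = -4
Equation: x = -4

x = -4


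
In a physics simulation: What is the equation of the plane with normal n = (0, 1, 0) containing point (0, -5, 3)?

The plane through P with normal n = (a, b, c) satisfies n·(r - P) = 0,
i.e. ax + by + cz = a·x₀ + b·y₀ + c·z₀.
d = 0·0 + 1·(-5) + 0·3
  = 0 - 5 + 0
  = -5
Equation: y = -5

y = -5


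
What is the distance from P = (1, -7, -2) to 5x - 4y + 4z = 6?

distance = |a·x₀ + b·y₀ + c·z₀ - d| / √(a² + b² + c²)
  = |5·1 + (-4)·(-7) + 4·(-2) - 6| / √(5² + (-4)² + 4²)
  = |5 + 28 - 8 - 6| / √(25 + 16 + 16)
  = |19| / √57
  = 19 / 7.55
  ≈ 2.517

2.517


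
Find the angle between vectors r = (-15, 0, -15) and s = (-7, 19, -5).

r·s = (-15)·(-7) + 0·19 + (-15)·(-5) = 105 + 0 + 75 = 180
|r| = √((-15)² + 0² + (-15)²) = √450 ≈ 21.21
|s| = √((-7)² + 19² + (-5)²) = √435 ≈ 20.86
cos θ = (r·s)/(|r||s|) = 180/(21.21·20.86) ≈ 0.4068
θ = arccos(0.4068) ≈ 65.99°

65.99°


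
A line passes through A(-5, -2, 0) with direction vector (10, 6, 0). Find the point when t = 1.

P(t) = A + t·d
  = (-5 + 10·1, -2 + 6·1, 0 + 0·1)
  = (-5 + 10, -2 + 6, 0 + 0)
  = (5, 4, 0)

(5, 4, 0)


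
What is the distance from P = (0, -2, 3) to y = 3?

distance = |a·x₀ + b·y₀ + c·z₀ - d| / √(a² + b² + c²)
  = |0·0 + 1·(-2) + 0·3 - 3| / √(0² + 1² + 0²)
  = |0 - 2 + 0 - 3| / √(0 + 1 + 0)
  = |-5| / √1
  = 5 / 1
  ≈ 5

5


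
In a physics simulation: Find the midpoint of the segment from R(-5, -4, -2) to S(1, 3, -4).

M = ((x₁+x₂)/2, (y₁+y₂)/2, (z₁+z₂)/2)
  = ((-5 + 1)/2, (-4 + 3)/2, (-2 - 4)/2)
  = (-4/2, -1/2, -6/2)
  = (-2, -0.5, -3)

(-2, -0.5, -3)


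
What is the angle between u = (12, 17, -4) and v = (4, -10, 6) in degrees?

u·v = 12·4 + 17·(-10) + (-4)·6 = 48 - 170 - 24 = -146
|u| = √(12² + 17² + (-4)²) = √449 ≈ 21.19
|v| = √(4² + (-10)² + 6²) = √152 ≈ 12.33
cos θ = (u·v)/(|u||v|) = -146/(21.19·12.33) ≈ -0.5589
θ = arccos(-0.5589) ≈ 124°

124°


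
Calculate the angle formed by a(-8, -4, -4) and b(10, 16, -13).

a·b = (-8)·10 + (-4)·16 + (-4)·(-13) = -80 - 64 + 52 = -92
|a| = √((-8)² + (-4)² + (-4)²) = √96 ≈ 9.798
|b| = √(10² + 16² + (-13)²) = √525 ≈ 22.91
cos θ = (a·b)/(|a||b|) = -92/(9.798·22.91) ≈ -0.4098
θ = arccos(-0.4098) ≈ 114.2°

114.2°


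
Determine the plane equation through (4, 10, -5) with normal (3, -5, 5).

The plane through P with normal n = (a, b, c) satisfies n·(r - P) = 0,
i.e. ax + by + cz = a·x₀ + b·y₀ + c·z₀.
d = 3·4 + (-5)·10 + 5·(-5)
  = 12 - 50 - 25
  = -63
Equation: 3x - 5y + 5z = -63

3x - 5y + 5z = -63


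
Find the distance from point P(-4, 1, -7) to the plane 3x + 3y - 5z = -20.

distance = |a·x₀ + b·y₀ + c·z₀ - d| / √(a² + b² + c²)
  = |3·(-4) + 3·1 + (-5)·(-7) - (-20)| / √(3² + 3² + (-5)²)
  = |-12 + 3 + 35 + 20| / √(9 + 9 + 25)
  = |46| / √43
  = 46 / 6.557
  ≈ 7.015

7.015


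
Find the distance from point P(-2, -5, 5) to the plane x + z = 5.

distance = |a·x₀ + b·y₀ + c·z₀ - d| / √(a² + b² + c²)
  = |1·(-2) + 0·(-5) + 1·5 - 5| / √(1² + 0² + 1²)
  = |-2 + 0 + 5 - 5| / √(1 + 0 + 1)
  = |-2| / √2
  = 2 / 1.414
  ≈ 1.414

1.414


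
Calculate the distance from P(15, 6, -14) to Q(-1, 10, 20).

d = √[(x₂-x₁)² + (y₂-y₁)² + (z₂-z₁)²]
  = √[(-16)² + 4² + 34²]
  = √[256 + 16 + 1156]
  = √1428
  ≈ 37.79

37.79


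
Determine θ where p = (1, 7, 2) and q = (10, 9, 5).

p·q = 1·10 + 7·9 + 2·5 = 10 + 63 + 10 = 83
|p| = √(1² + 7² + 2²) = √54 ≈ 7.348
|q| = √(10² + 9² + 5²) = √206 ≈ 14.35
cos θ = (p·q)/(|p||q|) = 83/(7.348·14.35) ≈ 0.787
θ = arccos(0.787) ≈ 38.1°

38.1°


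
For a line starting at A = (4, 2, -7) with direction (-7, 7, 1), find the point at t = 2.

P(t) = A + t·d
  = (4 + (-7)·2, 2 + 7·2, -7 + 1·2)
  = (4 - 14, 2 + 14, -7 + 2)
  = (-10, 16, -5)

(-10, 16, -5)


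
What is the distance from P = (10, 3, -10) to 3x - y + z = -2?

distance = |a·x₀ + b·y₀ + c·z₀ - d| / √(a² + b² + c²)
  = |3·10 + (-1)·3 + 1·(-10) - (-2)| / √(3² + (-1)² + 1²)
  = |30 - 3 - 10 + 2| / √(9 + 1 + 1)
  = |19| / √11
  = 19 / 3.317
  ≈ 5.729

5.729


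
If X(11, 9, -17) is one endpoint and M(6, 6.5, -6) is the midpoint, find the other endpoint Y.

Y = 2M - X
  = (2·6 - 11, 2·6.5 - 9, 2·(-6) - (-17))
  = (12 - 11, 13 - 9, -12 + 17)
  = (1, 4, 5)

(1, 4, 5)


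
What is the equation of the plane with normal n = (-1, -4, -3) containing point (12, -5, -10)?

The plane through P with normal n = (a, b, c) satisfies n·(r - P) = 0,
i.e. ax + by + cz = a·x₀ + b·y₀ + c·z₀.
d = (-1)·12 + (-4)·(-5) + (-3)·(-10)
  = -12 + 20 + 30
  = 38
Equation: -x - 4y - 3z = 38

-x - 4y - 3z = 38


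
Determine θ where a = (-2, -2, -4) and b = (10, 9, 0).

a·b = (-2)·10 + (-2)·9 + (-4)·0 = -20 - 18 + 0 = -38
|a| = √((-2)² + (-2)² + (-4)²) = √24 ≈ 4.899
|b| = √(10² + 9² + 0²) = √181 ≈ 13.45
cos θ = (a·b)/(|a||b|) = -38/(4.899·13.45) ≈ -0.5766
θ = arccos(-0.5766) ≈ 125.2°

125.2°


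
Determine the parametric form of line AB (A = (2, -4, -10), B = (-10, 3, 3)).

Direction vector d = B - A = (-10 - 2, 3 + 4, 3 + 10) = (-12, 7, 13)
Parametric form r = A + t·d:
x = 2 - 12t, y = -4 + 7t, z = -10 + 13t

x = 2 - 12t, y = -4 + 7t, z = -10 + 13t


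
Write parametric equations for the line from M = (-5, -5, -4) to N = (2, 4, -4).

Direction vector d = N - M = (2 + 5, 4 + 5, -4 + 4) = (7, 9, 0)
Parametric form r = M + t·d:
x = -5 + 7t, y = -5 + 9t, z = -4

x = -5 + 7t, y = -5 + 9t, z = -4


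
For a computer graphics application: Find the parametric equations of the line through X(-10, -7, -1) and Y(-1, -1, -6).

Direction vector d = Y - X = (-1 + 10, -1 + 7, -6 + 1) = (9, 6, -5)
Parametric form r = X + t·d:
x = -10 + 9t, y = -7 + 6t, z = -1 - 5t

x = -10 + 9t, y = -7 + 6t, z = -1 - 5t


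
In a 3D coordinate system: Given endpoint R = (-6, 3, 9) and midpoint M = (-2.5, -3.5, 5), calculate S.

S = 2M - R
  = (2·(-2.5) - (-6), 2·(-3.5) - 3, 2·5 - 9)
  = (-5 + 6, -7 - 3, 10 - 9)
  = (1, -10, 1)

(1, -10, 1)


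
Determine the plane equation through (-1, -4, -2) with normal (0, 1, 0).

The plane through P with normal n = (a, b, c) satisfies n·(r - P) = 0,
i.e. ax + by + cz = a·x₀ + b·y₀ + c·z₀.
d = 0·(-1) + 1·(-4) + 0·(-2)
  = 0 - 4 + 0
  = -4
Equation: y = -4

y = -4


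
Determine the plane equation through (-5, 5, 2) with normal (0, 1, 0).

The plane through P with normal n = (a, b, c) satisfies n·(r - P) = 0,
i.e. ax + by + cz = a·x₀ + b·y₀ + c·z₀.
d = 0·(-5) + 1·5 + 0·2
  = 0 + 5 + 0
  = 5
Equation: y = 5

y = 5


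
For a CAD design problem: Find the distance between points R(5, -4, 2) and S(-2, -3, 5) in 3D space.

d = √[(x₂-x₁)² + (y₂-y₁)² + (z₂-z₁)²]
  = √[(-7)² + 1² + 3²]
  = √[49 + 1 + 9]
  = √59
  ≈ 7.681

7.681


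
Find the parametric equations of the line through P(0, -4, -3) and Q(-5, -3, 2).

Direction vector d = Q - P = (-5 + 0, -3 + 4, 2 + 3) = (-5, 1, 5)
Parametric form r = P + t·d:
x = 0 - 5t, y = -4 + t, z = -3 + 5t

x = 0 - 5t, y = -4 + t, z = -3 + 5t


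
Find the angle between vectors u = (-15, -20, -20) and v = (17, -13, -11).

u·v = (-15)·17 + (-20)·(-13) + (-20)·(-11) = -255 + 260 + 220 = 225
|u| = √((-15)² + (-20)² + (-20)²) = √1025 ≈ 32.02
|v| = √(17² + (-13)² + (-11)²) = √579 ≈ 24.06
cos θ = (u·v)/(|u||v|) = 225/(32.02·24.06) ≈ 0.2921
θ = arccos(0.2921) ≈ 73.02°

73.02°


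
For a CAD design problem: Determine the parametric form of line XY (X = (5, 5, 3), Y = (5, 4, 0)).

Direction vector d = Y - X = (5 - 5, 4 - 5, 0 - 3) = (0, -1, -3)
Parametric form r = X + t·d:
x = 5, y = 5 - t, z = 3 - 3t

x = 5, y = 5 - t, z = 3 - 3t


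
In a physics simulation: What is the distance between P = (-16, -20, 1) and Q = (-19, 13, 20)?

d = √[(x₂-x₁)² + (y₂-y₁)² + (z₂-z₁)²]
  = √[(-3)² + 33² + 19²]
  = √[9 + 1089 + 361]
  = √1459
  ≈ 38.2

38.2


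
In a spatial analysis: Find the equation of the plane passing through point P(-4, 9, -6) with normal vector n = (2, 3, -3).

The plane through P with normal n = (a, b, c) satisfies n·(r - P) = 0,
i.e. ax + by + cz = a·x₀ + b·y₀ + c·z₀.
d = 2·(-4) + 3·9 + (-3)·(-6)
  = -8 + 27 + 18
  = 37
Equation: 2x + 3y - 3z = 37

2x + 3y - 3z = 37


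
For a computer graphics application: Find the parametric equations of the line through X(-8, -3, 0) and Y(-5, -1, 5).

Direction vector d = Y - X = (-5 + 8, -1 + 3, 5 + 0) = (3, 2, 5)
Parametric form r = X + t·d:
x = -8 + 3t, y = -3 + 2t, z = 0 + 5t

x = -8 + 3t, y = -3 + 2t, z = 0 + 5t


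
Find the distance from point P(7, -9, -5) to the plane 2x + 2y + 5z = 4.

distance = |a·x₀ + b·y₀ + c·z₀ - d| / √(a² + b² + c²)
  = |2·7 + 2·(-9) + 5·(-5) - 4| / √(2² + 2² + 5²)
  = |14 - 18 - 25 - 4| / √(4 + 4 + 25)
  = |-33| / √33
  = 33 / 5.745
  ≈ 5.745

5.745


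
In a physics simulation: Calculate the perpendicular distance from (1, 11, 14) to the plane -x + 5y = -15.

distance = |a·x₀ + b·y₀ + c·z₀ - d| / √(a² + b² + c²)
  = |(-1)·1 + 5·11 + 0·14 - (-15)| / √((-1)² + 5² + 0²)
  = |-1 + 55 + 0 + 15| / √(1 + 25 + 0)
  = |69| / √26
  = 69 / 5.099
  ≈ 13.53

13.53


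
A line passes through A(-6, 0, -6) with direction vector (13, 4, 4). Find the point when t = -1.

P(t) = A + t·d
  = (-6 + 13·(-1), 0 + 4·(-1), -6 + 4·(-1))
  = (-6 - 13, 0 - 4, -6 - 4)
  = (-19, -4, -10)

(-19, -4, -10)


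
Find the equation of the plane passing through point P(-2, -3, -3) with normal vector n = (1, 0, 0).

The plane through P with normal n = (a, b, c) satisfies n·(r - P) = 0,
i.e. ax + by + cz = a·x₀ + b·y₀ + c·z₀.
d = 1·(-2) + 0·(-3) + 0·(-3)
  = -2 + 0 + 0
  = -2
Equation: x = -2

x = -2


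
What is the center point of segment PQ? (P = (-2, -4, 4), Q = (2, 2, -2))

M = ((x₁+x₂)/2, (y₁+y₂)/2, (z₁+z₂)/2)
  = ((-2 + 2)/2, (-4 + 2)/2, (4 - 2)/2)
  = (0/2, -2/2, 2/2)
  = (0, -1, 1)

(0, -1, 1)


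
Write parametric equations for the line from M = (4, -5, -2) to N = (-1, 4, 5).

Direction vector d = N - M = (-1 - 4, 4 + 5, 5 + 2) = (-5, 9, 7)
Parametric form r = M + t·d:
x = 4 - 5t, y = -5 + 9t, z = -2 + 7t

x = 4 - 5t, y = -5 + 9t, z = -2 + 7t


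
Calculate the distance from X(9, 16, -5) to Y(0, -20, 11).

d = √[(x₂-x₁)² + (y₂-y₁)² + (z₂-z₁)²]
  = √[(-9)² + (-36)² + 16²]
  = √[81 + 1296 + 256]
  = √1633
  ≈ 40.41

40.41


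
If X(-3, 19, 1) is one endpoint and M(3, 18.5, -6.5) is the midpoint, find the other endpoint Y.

Y = 2M - X
  = (2·3 - (-3), 2·18.5 - 19, 2·(-6.5) - 1)
  = (6 + 3, 37 - 19, -13 - 1)
  = (9, 18, -14)

(9, 18, -14)


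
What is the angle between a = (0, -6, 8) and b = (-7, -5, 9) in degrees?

a·b = 0·(-7) + (-6)·(-5) + 8·9 = 0 + 30 + 72 = 102
|a| = √(0² + (-6)² + 8²) = √100 ≈ 10
|b| = √((-7)² + (-5)² + 9²) = √155 ≈ 12.45
cos θ = (a·b)/(|a||b|) = 102/(10·12.45) ≈ 0.8193
θ = arccos(0.8193) ≈ 34.99°

34.99°


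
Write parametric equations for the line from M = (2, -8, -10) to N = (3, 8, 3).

Direction vector d = N - M = (3 - 2, 8 + 8, 3 + 10) = (1, 16, 13)
Parametric form r = M + t·d:
x = 2 + t, y = -8 + 16t, z = -10 + 13t

x = 2 + t, y = -8 + 16t, z = -10 + 13t


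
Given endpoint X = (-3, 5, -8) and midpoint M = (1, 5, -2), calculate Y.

Y = 2M - X
  = (2·1 - (-3), 2·5 - 5, 2·(-2) - (-8))
  = (2 + 3, 10 - 5, -4 + 8)
  = (5, 5, 4)

(5, 5, 4)


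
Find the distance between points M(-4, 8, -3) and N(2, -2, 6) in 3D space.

d = √[(x₂-x₁)² + (y₂-y₁)² + (z₂-z₁)²]
  = √[6² + (-10)² + 9²]
  = √[36 + 100 + 81]
  = √217
  ≈ 14.73

14.73


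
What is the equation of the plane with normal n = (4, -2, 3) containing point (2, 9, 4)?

The plane through P with normal n = (a, b, c) satisfies n·(r - P) = 0,
i.e. ax + by + cz = a·x₀ + b·y₀ + c·z₀.
d = 4·2 + (-2)·9 + 3·4
  = 8 - 18 + 12
  = 2
Equation: 4x - 2y + 3z = 2

4x - 2y + 3z = 2


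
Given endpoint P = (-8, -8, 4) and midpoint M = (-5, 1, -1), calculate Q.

Q = 2M - P
  = (2·(-5) - (-8), 2·1 - (-8), 2·(-1) - 4)
  = (-10 + 8, 2 + 8, -2 - 4)
  = (-2, 10, -6)

(-2, 10, -6)


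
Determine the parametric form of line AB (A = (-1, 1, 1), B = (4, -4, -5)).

Direction vector d = B - A = (4 + 1, -4 - 1, -5 - 1) = (5, -5, -6)
Parametric form r = A + t·d:
x = -1 + 5t, y = 1 - 5t, z = 1 - 6t

x = -1 + 5t, y = 1 - 5t, z = 1 - 6t


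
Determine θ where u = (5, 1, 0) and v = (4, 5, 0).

u·v = 5·4 + 1·5 + 0·0 = 20 + 5 + 0 = 25
|u| = √(5² + 1² + 0²) = √26 ≈ 5.099
|v| = √(4² + 5² + 0²) = √41 ≈ 6.403
cos θ = (u·v)/(|u||v|) = 25/(5.099·6.403) ≈ 0.7657
θ = arccos(0.7657) ≈ 40.03°

40.03°


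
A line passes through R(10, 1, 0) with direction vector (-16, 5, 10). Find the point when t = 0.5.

P(t) = R + t·d
  = (10 + (-16)·0.5, 1 + 5·0.5, 0 + 10·0.5)
  = (10 - 8, 1 + 2.5, 0 + 5)
  = (2, 3.5, 5)

(2, 3.5, 5)


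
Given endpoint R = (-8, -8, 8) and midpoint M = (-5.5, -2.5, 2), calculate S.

S = 2M - R
  = (2·(-5.5) - (-8), 2·(-2.5) - (-8), 2·2 - 8)
  = (-11 + 8, -5 + 8, 4 - 8)
  = (-3, 3, -4)

(-3, 3, -4)


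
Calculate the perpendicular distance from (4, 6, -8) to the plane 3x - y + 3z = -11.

distance = |a·x₀ + b·y₀ + c·z₀ - d| / √(a² + b² + c²)
  = |3·4 + (-1)·6 + 3·(-8) - (-11)| / √(3² + (-1)² + 3²)
  = |12 - 6 - 24 + 11| / √(9 + 1 + 9)
  = |-7| / √19
  = 7 / 4.359
  ≈ 1.606

1.606


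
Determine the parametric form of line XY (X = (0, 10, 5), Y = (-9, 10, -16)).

Direction vector d = Y - X = (-9 + 0, 10 - 10, -16 - 5) = (-9, 0, -21)
Parametric form r = X + t·d:
x = 0 - 9t, y = 10, z = 5 - 21t

x = 0 - 9t, y = 10, z = 5 - 21t


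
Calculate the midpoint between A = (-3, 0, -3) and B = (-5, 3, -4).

M = ((x₁+x₂)/2, (y₁+y₂)/2, (z₁+z₂)/2)
  = ((-3 - 5)/2, (0 + 3)/2, (-3 - 4)/2)
  = (-8/2, 3/2, -7/2)
  = (-4, 1.5, -3.5)

(-4, 1.5, -3.5)


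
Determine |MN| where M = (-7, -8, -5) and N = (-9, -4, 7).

d = √[(x₂-x₁)² + (y₂-y₁)² + (z₂-z₁)²]
  = √[(-2)² + 4² + 12²]
  = √[4 + 16 + 144]
  = √164
  ≈ 12.81

12.81


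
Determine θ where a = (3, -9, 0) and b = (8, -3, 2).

a·b = 3·8 + (-9)·(-3) + 0·2 = 24 + 27 + 0 = 51
|a| = √(3² + (-9)² + 0²) = √90 ≈ 9.487
|b| = √(8² + (-3)² + 2²) = √77 ≈ 8.775
cos θ = (a·b)/(|a||b|) = 51/(9.487·8.775) ≈ 0.6126
θ = arccos(0.6126) ≈ 52.22°

52.22°


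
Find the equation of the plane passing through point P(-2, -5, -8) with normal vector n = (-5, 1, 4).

The plane through P with normal n = (a, b, c) satisfies n·(r - P) = 0,
i.e. ax + by + cz = a·x₀ + b·y₀ + c·z₀.
d = (-5)·(-2) + 1·(-5) + 4·(-8)
  = 10 - 5 - 32
  = -27
Equation: -5x + y + 4z = -27

-5x + y + 4z = -27


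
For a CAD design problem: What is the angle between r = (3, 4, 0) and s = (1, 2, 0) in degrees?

r·s = 3·1 + 4·2 + 0·0 = 3 + 8 + 0 = 11
|r| = √(3² + 4² + 0²) = √25 ≈ 5
|s| = √(1² + 2² + 0²) = √5 ≈ 2.236
cos θ = (r·s)/(|r||s|) = 11/(5·2.236) ≈ 0.9839
θ = arccos(0.9839) ≈ 10.3°

10.3°


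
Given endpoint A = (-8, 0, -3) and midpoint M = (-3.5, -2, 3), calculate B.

B = 2M - A
  = (2·(-3.5) - (-8), 2·(-2) - 0, 2·3 - (-3))
  = (-7 + 8, -4 + 0, 6 + 3)
  = (1, -4, 9)

(1, -4, 9)


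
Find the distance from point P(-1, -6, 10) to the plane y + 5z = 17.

distance = |a·x₀ + b·y₀ + c·z₀ - d| / √(a² + b² + c²)
  = |0·(-1) + 1·(-6) + 5·10 - 17| / √(0² + 1² + 5²)
  = |0 - 6 + 50 - 17| / √(0 + 1 + 25)
  = |27| / √26
  = 27 / 5.099
  ≈ 5.295

5.295


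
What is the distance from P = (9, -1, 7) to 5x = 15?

distance = |a·x₀ + b·y₀ + c·z₀ - d| / √(a² + b² + c²)
  = |5·9 + 0·(-1) + 0·7 - 15| / √(5² + 0² + 0²)
  = |45 + 0 + 0 - 15| / √(25 + 0 + 0)
  = |30| / √25
  = 30 / 5
  ≈ 6

6


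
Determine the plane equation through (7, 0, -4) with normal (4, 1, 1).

The plane through P with normal n = (a, b, c) satisfies n·(r - P) = 0,
i.e. ax + by + cz = a·x₀ + b·y₀ + c·z₀.
d = 4·7 + 1·0 + 1·(-4)
  = 28 + 0 - 4
  = 24
Equation: 4x + y + z = 24

4x + y + z = 24


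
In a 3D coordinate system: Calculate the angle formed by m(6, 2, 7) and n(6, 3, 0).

m·n = 6·6 + 2·3 + 7·0 = 36 + 6 + 0 = 42
|m| = √(6² + 2² + 7²) = √89 ≈ 9.434
|n| = √(6² + 3² + 0²) = √45 ≈ 6.708
cos θ = (m·n)/(|m||n|) = 42/(9.434·6.708) ≈ 0.6637
θ = arccos(0.6637) ≈ 48.42°

48.42°


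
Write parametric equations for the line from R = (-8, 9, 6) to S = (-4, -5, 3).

Direction vector d = S - R = (-4 + 8, -5 - 9, 3 - 6) = (4, -14, -3)
Parametric form r = R + t·d:
x = -8 + 4t, y = 9 - 14t, z = 6 - 3t

x = -8 + 4t, y = 9 - 14t, z = 6 - 3t


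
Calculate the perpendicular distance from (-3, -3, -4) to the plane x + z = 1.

distance = |a·x₀ + b·y₀ + c·z₀ - d| / √(a² + b² + c²)
  = |1·(-3) + 0·(-3) + 1·(-4) - 1| / √(1² + 0² + 1²)
  = |-3 + 0 - 4 - 1| / √(1 + 0 + 1)
  = |-8| / √2
  = 8 / 1.414
  ≈ 5.657

5.657


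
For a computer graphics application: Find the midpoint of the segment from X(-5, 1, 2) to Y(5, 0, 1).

M = ((x₁+x₂)/2, (y₁+y₂)/2, (z₁+z₂)/2)
  = ((-5 + 5)/2, (1 + 0)/2, (2 + 1)/2)
  = (0/2, 1/2, 3/2)
  = (0, 0.5, 1.5)

(0, 0.5, 1.5)


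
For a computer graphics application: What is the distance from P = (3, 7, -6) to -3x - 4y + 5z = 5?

distance = |a·x₀ + b·y₀ + c·z₀ - d| / √(a² + b² + c²)
  = |(-3)·3 + (-4)·7 + 5·(-6) - 5| / √((-3)² + (-4)² + 5²)
  = |-9 - 28 - 30 - 5| / √(9 + 16 + 25)
  = |-72| / √50
  = 72 / 7.071
  ≈ 10.18

10.18


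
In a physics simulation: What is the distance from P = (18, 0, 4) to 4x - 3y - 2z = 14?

distance = |a·x₀ + b·y₀ + c·z₀ - d| / √(a² + b² + c²)
  = |4·18 + (-3)·0 + (-2)·4 - 14| / √(4² + (-3)² + (-2)²)
  = |72 + 0 - 8 - 14| / √(16 + 9 + 4)
  = |50| / √29
  = 50 / 5.385
  ≈ 9.285

9.285


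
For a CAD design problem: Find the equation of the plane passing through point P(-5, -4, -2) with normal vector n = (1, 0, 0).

The plane through P with normal n = (a, b, c) satisfies n·(r - P) = 0,
i.e. ax + by + cz = a·x₀ + b·y₀ + c·z₀.
d = 1·(-5) + 0·(-4) + 0·(-2)
  = -5 + 0 + 0
  = -5
Equation: x = -5

x = -5


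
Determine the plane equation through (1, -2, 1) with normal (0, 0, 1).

The plane through P with normal n = (a, b, c) satisfies n·(r - P) = 0,
i.e. ax + by + cz = a·x₀ + b·y₀ + c·z₀.
d = 0·1 + 0·(-2) + 1·1
  = 0 + 0 + 1
  = 1
Equation: z = 1

z = 1


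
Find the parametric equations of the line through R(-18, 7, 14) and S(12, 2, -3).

Direction vector d = S - R = (12 + 18, 2 - 7, -3 - 14) = (30, -5, -17)
Parametric form r = R + t·d:
x = -18 + 30t, y = 7 - 5t, z = 14 - 17t

x = -18 + 30t, y = 7 - 5t, z = 14 - 17t


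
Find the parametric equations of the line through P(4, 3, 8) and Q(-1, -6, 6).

Direction vector d = Q - P = (-1 - 4, -6 - 3, 6 - 8) = (-5, -9, -2)
Parametric form r = P + t·d:
x = 4 - 5t, y = 3 - 9t, z = 8 - 2t

x = 4 - 5t, y = 3 - 9t, z = 8 - 2t


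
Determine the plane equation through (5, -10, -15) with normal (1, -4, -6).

The plane through P with normal n = (a, b, c) satisfies n·(r - P) = 0,
i.e. ax + by + cz = a·x₀ + b·y₀ + c·z₀.
d = 1·5 + (-4)·(-10) + (-6)·(-15)
  = 5 + 40 + 90
  = 135
Equation: x - 4y - 6z = 135

x - 4y - 6z = 135


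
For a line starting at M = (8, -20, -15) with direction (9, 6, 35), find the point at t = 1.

P(t) = M + t·d
  = (8 + 9·1, -20 + 6·1, -15 + 35·1)
  = (8 + 9, -20 + 6, -15 + 35)
  = (17, -14, 20)

(17, -14, 20)


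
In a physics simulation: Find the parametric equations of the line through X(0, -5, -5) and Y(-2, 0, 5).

Direction vector d = Y - X = (-2 + 0, 0 + 5, 5 + 5) = (-2, 5, 10)
Parametric form r = X + t·d:
x = 0 - 2t, y = -5 + 5t, z = -5 + 10t

x = 0 - 2t, y = -5 + 5t, z = -5 + 10t


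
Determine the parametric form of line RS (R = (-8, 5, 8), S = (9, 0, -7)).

Direction vector d = S - R = (9 + 8, 0 - 5, -7 - 8) = (17, -5, -15)
Parametric form r = R + t·d:
x = -8 + 17t, y = 5 - 5t, z = 8 - 15t

x = -8 + 17t, y = 5 - 5t, z = 8 - 15t


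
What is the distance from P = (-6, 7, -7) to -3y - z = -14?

distance = |a·x₀ + b·y₀ + c·z₀ - d| / √(a² + b² + c²)
  = |0·(-6) + (-3)·7 + (-1)·(-7) - (-14)| / √(0² + (-3)² + (-1)²)
  = |0 - 21 + 7 + 14| / √(0 + 9 + 1)
  = |0| / √10
  = 0 / 3.162
  ≈ 0

0


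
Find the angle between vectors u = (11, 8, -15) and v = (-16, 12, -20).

u·v = 11·(-16) + 8·12 + (-15)·(-20) = -176 + 96 + 300 = 220
|u| = √(11² + 8² + (-15)²) = √410 ≈ 20.25
|v| = √((-16)² + 12² + (-20)²) = √800 ≈ 28.28
cos θ = (u·v)/(|u||v|) = 220/(20.25·28.28) ≈ 0.3841
θ = arccos(0.3841) ≈ 67.41°

67.41°


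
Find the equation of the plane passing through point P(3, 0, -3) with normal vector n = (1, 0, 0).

The plane through P with normal n = (a, b, c) satisfies n·(r - P) = 0,
i.e. ax + by + cz = a·x₀ + b·y₀ + c·z₀.
d = 1·3 + 0·0 + 0·(-3)
  = 3 + 0 + 0
  = 3
Equation: x = 3

x = 3


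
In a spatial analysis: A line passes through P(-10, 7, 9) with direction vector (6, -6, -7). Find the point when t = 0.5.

P(t) = P + t·d
  = (-10 + 6·0.5, 7 + (-6)·0.5, 9 + (-7)·0.5)
  = (-10 + 3, 7 - 3, 9 - 3.5)
  = (-7, 4, 5.5)

(-7, 4, 5.5)


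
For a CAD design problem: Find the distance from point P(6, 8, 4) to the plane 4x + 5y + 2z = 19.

distance = |a·x₀ + b·y₀ + c·z₀ - d| / √(a² + b² + c²)
  = |4·6 + 5·8 + 2·4 - 19| / √(4² + 5² + 2²)
  = |24 + 40 + 8 - 19| / √(16 + 25 + 4)
  = |53| / √45
  = 53 / 6.708
  ≈ 7.901

7.901


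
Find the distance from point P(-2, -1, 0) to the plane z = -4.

distance = |a·x₀ + b·y₀ + c·z₀ - d| / √(a² + b² + c²)
  = |0·(-2) + 0·(-1) + 1·0 - (-4)| / √(0² + 0² + 1²)
  = |0 + 0 + 0 + 4| / √(0 + 0 + 1)
  = |4| / √1
  = 4 / 1
  ≈ 4

4


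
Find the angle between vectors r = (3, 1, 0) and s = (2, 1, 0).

r·s = 3·2 + 1·1 + 0·0 = 6 + 1 + 0 = 7
|r| = √(3² + 1² + 0²) = √10 ≈ 3.162
|s| = √(2² + 1² + 0²) = √5 ≈ 2.236
cos θ = (r·s)/(|r||s|) = 7/(3.162·2.236) ≈ 0.9899
θ = arccos(0.9899) ≈ 8.13°

8.13°


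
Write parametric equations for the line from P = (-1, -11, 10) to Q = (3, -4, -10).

Direction vector d = Q - P = (3 + 1, -4 + 11, -10 - 10) = (4, 7, -20)
Parametric form r = P + t·d:
x = -1 + 4t, y = -11 + 7t, z = 10 - 20t

x = -1 + 4t, y = -11 + 7t, z = 10 - 20t


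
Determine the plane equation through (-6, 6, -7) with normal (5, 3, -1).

The plane through P with normal n = (a, b, c) satisfies n·(r - P) = 0,
i.e. ax + by + cz = a·x₀ + b·y₀ + c·z₀.
d = 5·(-6) + 3·6 + (-1)·(-7)
  = -30 + 18 + 7
  = -5
Equation: 5x + 3y - z = -5

5x + 3y - z = -5


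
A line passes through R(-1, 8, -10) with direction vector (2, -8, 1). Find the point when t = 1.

P(t) = R + t·d
  = (-1 + 2·1, 8 + (-8)·1, -10 + 1·1)
  = (-1 + 2, 8 - 8, -10 + 1)
  = (1, 0, -9)

(1, 0, -9)


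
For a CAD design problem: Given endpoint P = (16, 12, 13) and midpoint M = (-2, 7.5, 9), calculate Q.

Q = 2M - P
  = (2·(-2) - 16, 2·7.5 - 12, 2·9 - 13)
  = (-4 - 16, 15 - 12, 18 - 13)
  = (-20, 3, 5)

(-20, 3, 5)


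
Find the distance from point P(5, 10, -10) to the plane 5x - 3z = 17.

distance = |a·x₀ + b·y₀ + c·z₀ - d| / √(a² + b² + c²)
  = |5·5 + 0·10 + (-3)·(-10) - 17| / √(5² + 0² + (-3)²)
  = |25 + 0 + 30 - 17| / √(25 + 0 + 9)
  = |38| / √34
  = 38 / 5.831
  ≈ 6.517

6.517


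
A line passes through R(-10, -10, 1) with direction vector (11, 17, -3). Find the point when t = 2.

P(t) = R + t·d
  = (-10 + 11·2, -10 + 17·2, 1 + (-3)·2)
  = (-10 + 22, -10 + 34, 1 - 6)
  = (12, 24, -5)

(12, 24, -5)


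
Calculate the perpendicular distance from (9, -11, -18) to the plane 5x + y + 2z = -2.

distance = |a·x₀ + b·y₀ + c·z₀ - d| / √(a² + b² + c²)
  = |5·9 + 1·(-11) + 2·(-18) - (-2)| / √(5² + 1² + 2²)
  = |45 - 11 - 36 + 2| / √(25 + 1 + 4)
  = |0| / √30
  = 0 / 5.477
  ≈ 0

0


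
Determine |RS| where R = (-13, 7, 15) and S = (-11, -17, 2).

d = √[(x₂-x₁)² + (y₂-y₁)² + (z₂-z₁)²]
  = √[2² + (-24)² + (-13)²]
  = √[4 + 576 + 169]
  = √749
  ≈ 27.37

27.37


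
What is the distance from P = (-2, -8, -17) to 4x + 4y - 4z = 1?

distance = |a·x₀ + b·y₀ + c·z₀ - d| / √(a² + b² + c²)
  = |4·(-2) + 4·(-8) + (-4)·(-17) - 1| / √(4² + 4² + (-4)²)
  = |-8 - 32 + 68 - 1| / √(16 + 16 + 16)
  = |27| / √48
  = 27 / 6.928
  ≈ 3.897

3.897


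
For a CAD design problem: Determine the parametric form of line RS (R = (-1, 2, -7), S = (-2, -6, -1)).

Direction vector d = S - R = (-2 + 1, -6 - 2, -1 + 7) = (-1, -8, 6)
Parametric form r = R + t·d:
x = -1 - t, y = 2 - 8t, z = -7 + 6t

x = -1 - t, y = 2 - 8t, z = -7 + 6t


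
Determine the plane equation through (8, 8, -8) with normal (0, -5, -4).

The plane through P with normal n = (a, b, c) satisfies n·(r - P) = 0,
i.e. ax + by + cz = a·x₀ + b·y₀ + c·z₀.
d = 0·8 + (-5)·8 + (-4)·(-8)
  = 0 - 40 + 32
  = -8
Equation: -5y - 4z = -8

-5y - 4z = -8


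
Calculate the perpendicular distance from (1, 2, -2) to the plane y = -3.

distance = |a·x₀ + b·y₀ + c·z₀ - d| / √(a² + b² + c²)
  = |0·1 + 1·2 + 0·(-2) - (-3)| / √(0² + 1² + 0²)
  = |0 + 2 + 0 + 3| / √(0 + 1 + 0)
  = |5| / √1
  = 5 / 1
  ≈ 5

5


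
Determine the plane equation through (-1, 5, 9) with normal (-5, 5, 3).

The plane through P with normal n = (a, b, c) satisfies n·(r - P) = 0,
i.e. ax + by + cz = a·x₀ + b·y₀ + c·z₀.
d = (-5)·(-1) + 5·5 + 3·9
  = 5 + 25 + 27
  = 57
Equation: -5x + 5y + 3z = 57

-5x + 5y + 3z = 57


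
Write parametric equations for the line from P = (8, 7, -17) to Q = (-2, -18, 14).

Direction vector d = Q - P = (-2 - 8, -18 - 7, 14 + 17) = (-10, -25, 31)
Parametric form r = P + t·d:
x = 8 - 10t, y = 7 - 25t, z = -17 + 31t

x = 8 - 10t, y = 7 - 25t, z = -17 + 31t


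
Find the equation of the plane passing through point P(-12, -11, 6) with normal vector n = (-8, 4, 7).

The plane through P with normal n = (a, b, c) satisfies n·(r - P) = 0,
i.e. ax + by + cz = a·x₀ + b·y₀ + c·z₀.
d = (-8)·(-12) + 4·(-11) + 7·6
  = 96 - 44 + 42
  = 94
Equation: -8x + 4y + 7z = 94

-8x + 4y + 7z = 94


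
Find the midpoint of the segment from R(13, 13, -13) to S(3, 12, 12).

M = ((x₁+x₂)/2, (y₁+y₂)/2, (z₁+z₂)/2)
  = ((13 + 3)/2, (13 + 12)/2, (-13 + 12)/2)
  = (16/2, 25/2, -1/2)
  = (8, 12.5, -0.5)

(8, 12.5, -0.5)


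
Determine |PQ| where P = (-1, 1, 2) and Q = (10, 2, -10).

d = √[(x₂-x₁)² + (y₂-y₁)² + (z₂-z₁)²]
  = √[11² + 1² + (-12)²]
  = √[121 + 1 + 144]
  = √266
  ≈ 16.31

16.31


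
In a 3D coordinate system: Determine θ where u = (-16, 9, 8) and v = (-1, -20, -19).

u·v = (-16)·(-1) + 9·(-20) + 8·(-19) = 16 - 180 - 152 = -316
|u| = √((-16)² + 9² + 8²) = √401 ≈ 20.02
|v| = √((-1)² + (-20)² + (-19)²) = √762 ≈ 27.6
cos θ = (u·v)/(|u||v|) = -316/(20.02·27.6) ≈ -0.5717
θ = arccos(-0.5717) ≈ 124.9°

124.9°


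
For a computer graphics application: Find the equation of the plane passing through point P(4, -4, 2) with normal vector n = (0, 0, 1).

The plane through P with normal n = (a, b, c) satisfies n·(r - P) = 0,
i.e. ax + by + cz = a·x₀ + b·y₀ + c·z₀.
d = 0·4 + 0·(-4) + 1·2
  = 0 + 0 + 2
  = 2
Equation: z = 2

z = 2


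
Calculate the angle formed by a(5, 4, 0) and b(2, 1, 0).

a·b = 5·2 + 4·1 + 0·0 = 10 + 4 + 0 = 14
|a| = √(5² + 4² + 0²) = √41 ≈ 6.403
|b| = √(2² + 1² + 0²) = √5 ≈ 2.236
cos θ = (a·b)/(|a||b|) = 14/(6.403·2.236) ≈ 0.9778
θ = arccos(0.9778) ≈ 12.09°

12.09°


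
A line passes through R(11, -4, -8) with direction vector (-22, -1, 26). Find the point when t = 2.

P(t) = R + t·d
  = (11 + (-22)·2, -4 + (-1)·2, -8 + 26·2)
  = (11 - 44, -4 - 2, -8 + 52)
  = (-33, -6, 44)

(-33, -6, 44)


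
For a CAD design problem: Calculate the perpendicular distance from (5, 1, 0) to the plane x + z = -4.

distance = |a·x₀ + b·y₀ + c·z₀ - d| / √(a² + b² + c²)
  = |1·5 + 0·1 + 1·0 - (-4)| / √(1² + 0² + 1²)
  = |5 + 0 + 0 + 4| / √(1 + 0 + 1)
  = |9| / √2
  = 9 / 1.414
  ≈ 6.364

6.364


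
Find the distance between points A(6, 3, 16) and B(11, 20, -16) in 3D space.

d = √[(x₂-x₁)² + (y₂-y₁)² + (z₂-z₁)²]
  = √[5² + 17² + (-32)²]
  = √[25 + 289 + 1024]
  = √1338
  ≈ 36.58

36.58


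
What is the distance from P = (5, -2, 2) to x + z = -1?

distance = |a·x₀ + b·y₀ + c·z₀ - d| / √(a² + b² + c²)
  = |1·5 + 0·(-2) + 1·2 - (-1)| / √(1² + 0² + 1²)
  = |5 + 0 + 2 + 1| / √(1 + 0 + 1)
  = |8| / √2
  = 8 / 1.414
  ≈ 5.657

5.657


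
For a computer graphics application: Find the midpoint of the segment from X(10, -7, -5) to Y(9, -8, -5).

M = ((x₁+x₂)/2, (y₁+y₂)/2, (z₁+z₂)/2)
  = ((10 + 9)/2, (-7 - 8)/2, (-5 - 5)/2)
  = (19/2, -15/2, -10/2)
  = (9.5, -7.5, -5)

(9.5, -7.5, -5)


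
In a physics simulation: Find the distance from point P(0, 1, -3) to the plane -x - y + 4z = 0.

distance = |a·x₀ + b·y₀ + c·z₀ - d| / √(a² + b² + c²)
  = |(-1)·0 + (-1)·1 + 4·(-3) - 0| / √((-1)² + (-1)² + 4²)
  = |0 - 1 - 12 + 0| / √(1 + 1 + 16)
  = |-13| / √18
  = 13 / 4.243
  ≈ 3.064

3.064


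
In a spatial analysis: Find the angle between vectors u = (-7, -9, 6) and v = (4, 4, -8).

u·v = (-7)·4 + (-9)·4 + 6·(-8) = -28 - 36 - 48 = -112
|u| = √((-7)² + (-9)² + 6²) = √166 ≈ 12.88
|v| = √(4² + 4² + (-8)²) = √96 ≈ 9.798
cos θ = (u·v)/(|u||v|) = -112/(12.88·9.798) ≈ -0.8872
θ = arccos(-0.8872) ≈ 152.5°

152.5°


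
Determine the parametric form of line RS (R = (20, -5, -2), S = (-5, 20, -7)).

Direction vector d = S - R = (-5 - 20, 20 + 5, -7 + 2) = (-25, 25, -5)
Parametric form r = R + t·d:
x = 20 - 25t, y = -5 + 25t, z = -2 - 5t

x = 20 - 25t, y = -5 + 25t, z = -2 - 5t


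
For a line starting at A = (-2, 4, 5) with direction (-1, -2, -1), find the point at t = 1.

P(t) = A + t·d
  = (-2 + (-1)·1, 4 + (-2)·1, 5 + (-1)·1)
  = (-2 - 1, 4 - 2, 5 - 1)
  = (-3, 2, 4)

(-3, 2, 4)
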